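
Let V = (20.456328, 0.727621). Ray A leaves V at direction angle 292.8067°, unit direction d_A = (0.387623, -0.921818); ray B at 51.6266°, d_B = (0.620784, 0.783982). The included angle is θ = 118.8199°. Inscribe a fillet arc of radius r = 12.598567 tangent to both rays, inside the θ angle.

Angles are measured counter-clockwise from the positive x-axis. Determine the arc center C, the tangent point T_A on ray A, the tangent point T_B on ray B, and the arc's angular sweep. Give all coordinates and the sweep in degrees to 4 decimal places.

center=(34.9569,-1.2544) T_A=(23.3433,-6.1379) T_B=(25.0798,6.5666) sweep=61.1801

bisector direction at 352.2167° = (0.990787,-0.135428)
center distance |VC| = r/sin(θ/2) = 12.598567/sin(59.4100°) = 14.635365
C = V + |VC|·bis = (34.9569,-1.2544)
T_A = V + ((C−V)·d_A)·d_A = V + 7.4478·d_A = (23.3433,-6.1379)
T_B = V + ((C−V)·d_B)·d_B = V + 7.4478·d_B = (25.0798,6.5666)
sweep = 180° − θ = 61.1801°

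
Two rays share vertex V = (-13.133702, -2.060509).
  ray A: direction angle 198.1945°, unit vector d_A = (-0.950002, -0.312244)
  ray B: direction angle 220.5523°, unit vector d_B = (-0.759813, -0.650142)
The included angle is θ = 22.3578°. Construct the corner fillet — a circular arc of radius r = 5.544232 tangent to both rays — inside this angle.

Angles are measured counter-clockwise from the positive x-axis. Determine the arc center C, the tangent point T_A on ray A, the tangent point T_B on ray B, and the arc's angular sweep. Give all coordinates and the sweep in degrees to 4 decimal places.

bisector direction at 209.3734° = (-0.871442,-0.490499)
center distance |VC| = r/sin(θ/2) = 5.544232/sin(11.1789°) = 28.597223
C = V + |VC|·bis = (-38.0545,-16.0874)
T_A = V + ((C−V)·d_A)·d_A = V + 28.0546·d_A = (-39.7857,-10.8204)
T_B = V + ((C−V)·d_B)·d_B = V + 28.0546·d_B = (-34.4500,-20.3000)
sweep = 180° − θ = 157.6422°

center=(-38.0545,-16.0874) T_A=(-39.7857,-10.8204) T_B=(-34.4500,-20.3000) sweep=157.6422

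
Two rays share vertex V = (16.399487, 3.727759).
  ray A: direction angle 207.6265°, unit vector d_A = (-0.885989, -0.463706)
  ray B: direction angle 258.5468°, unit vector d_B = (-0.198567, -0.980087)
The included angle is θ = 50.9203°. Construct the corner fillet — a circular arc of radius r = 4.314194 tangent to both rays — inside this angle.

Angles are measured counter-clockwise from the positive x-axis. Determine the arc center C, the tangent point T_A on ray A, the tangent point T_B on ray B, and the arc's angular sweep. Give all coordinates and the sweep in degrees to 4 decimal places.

center=(10.3720,-4.2963) T_A=(8.3714,-0.4739) T_B=(14.6002,-5.1529) sweep=129.0797

bisector direction at 233.0866° = (-0.600607,-0.799545)
center distance |VC| = r/sin(θ/2) = 4.314194/sin(25.4601°) = 10.035735
C = V + |VC|·bis = (10.3720,-4.2963)
T_A = V + ((C−V)·d_A)·d_A = V + 9.0611·d_A = (8.3714,-0.4739)
T_B = V + ((C−V)·d_B)·d_B = V + 9.0611·d_B = (14.6002,-5.1529)
sweep = 180° − θ = 129.0797°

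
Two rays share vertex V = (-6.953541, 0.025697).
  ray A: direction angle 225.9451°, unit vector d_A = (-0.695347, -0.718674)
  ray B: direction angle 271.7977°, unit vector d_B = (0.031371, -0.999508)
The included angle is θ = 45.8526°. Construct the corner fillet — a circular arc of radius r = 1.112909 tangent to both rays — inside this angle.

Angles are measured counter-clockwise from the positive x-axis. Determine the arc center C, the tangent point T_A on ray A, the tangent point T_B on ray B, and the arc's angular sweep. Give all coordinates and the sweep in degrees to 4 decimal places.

center=(-7.9834,-2.6392) T_A=(-8.7832,-1.8653) T_B=(-6.8710,-2.6043) sweep=134.1474

bisector direction at 248.8714° = (-0.360462,-0.932774)
center distance |VC| = r/sin(θ/2) = 1.112909/sin(22.9263°) = 2.856933
C = V + |VC|·bis = (-7.9834,-2.6392)
T_A = V + ((C−V)·d_A)·d_A = V + 2.6313·d_A = (-8.7832,-1.8653)
T_B = V + ((C−V)·d_B)·d_B = V + 2.6313·d_B = (-6.8710,-2.6043)
sweep = 180° − θ = 134.1474°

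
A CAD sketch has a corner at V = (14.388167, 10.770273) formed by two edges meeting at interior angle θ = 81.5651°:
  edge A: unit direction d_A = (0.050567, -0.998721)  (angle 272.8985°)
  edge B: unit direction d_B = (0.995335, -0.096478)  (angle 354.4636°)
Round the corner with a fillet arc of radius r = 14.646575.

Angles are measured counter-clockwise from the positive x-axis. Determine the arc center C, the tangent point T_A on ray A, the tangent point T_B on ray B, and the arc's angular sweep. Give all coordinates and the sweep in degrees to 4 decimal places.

center=(29.8746,-5.4460) T_A=(15.2467,-6.1867) T_B=(31.2876,9.1322) sweep=98.4349

bisector direction at 313.6811° = (0.690643,-0.723196)
center distance |VC| = r/sin(θ/2) = 14.646575/sin(40.7826°) = 22.423146
C = V + |VC|·bis = (29.8746,-5.4460)
T_A = V + ((C−V)·d_A)·d_A = V + 16.9787·d_A = (15.2467,-6.1867)
T_B = V + ((C−V)·d_B)·d_B = V + 16.9787·d_B = (31.2876,9.1322)
sweep = 180° − θ = 98.4349°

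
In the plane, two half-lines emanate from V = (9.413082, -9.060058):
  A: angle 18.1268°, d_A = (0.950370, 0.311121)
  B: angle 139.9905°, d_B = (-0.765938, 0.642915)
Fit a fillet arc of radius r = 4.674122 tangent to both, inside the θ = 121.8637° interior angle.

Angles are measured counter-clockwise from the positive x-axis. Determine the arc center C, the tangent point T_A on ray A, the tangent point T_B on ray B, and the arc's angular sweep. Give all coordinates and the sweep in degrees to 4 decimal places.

center=(10.4281,-3.8096) T_A=(11.8823,-8.2517) T_B=(7.4230,-7.3896) sweep=58.1363

bisector direction at 79.0587° = (0.189804,0.981822)
center distance |VC| = r/sin(θ/2) = 4.674122/sin(60.9318°) = 5.347706
C = V + |VC|·bis = (10.4281,-3.8096)
T_A = V + ((C−V)·d_A)·d_A = V + 2.5982·d_A = (11.8823,-8.2517)
T_B = V + ((C−V)·d_B)·d_B = V + 2.5982·d_B = (7.4230,-7.3896)
sweep = 180° − θ = 58.1363°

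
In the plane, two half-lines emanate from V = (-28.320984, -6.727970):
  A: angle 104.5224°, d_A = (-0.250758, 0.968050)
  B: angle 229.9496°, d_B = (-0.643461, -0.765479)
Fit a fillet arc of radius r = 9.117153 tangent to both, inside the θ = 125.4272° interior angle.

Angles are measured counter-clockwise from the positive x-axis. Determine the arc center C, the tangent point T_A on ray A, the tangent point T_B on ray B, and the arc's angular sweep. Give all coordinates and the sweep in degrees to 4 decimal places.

center=(-38.3262,-4.4615) T_A=(-29.5003,-2.1753) T_B=(-31.3472,-10.3280) sweep=54.5728

bisector direction at 167.2360° = (-0.975288,0.220936)
center distance |VC| = r/sin(θ/2) = 9.117153/sin(62.7136°) = 10.258676
C = V + |VC|·bis = (-38.3262,-4.4615)
T_A = V + ((C−V)·d_A)·d_A = V + 4.7030·d_A = (-29.5003,-2.1753)
T_B = V + ((C−V)·d_B)·d_B = V + 4.7030·d_B = (-31.3472,-10.3280)
sweep = 180° − θ = 54.5728°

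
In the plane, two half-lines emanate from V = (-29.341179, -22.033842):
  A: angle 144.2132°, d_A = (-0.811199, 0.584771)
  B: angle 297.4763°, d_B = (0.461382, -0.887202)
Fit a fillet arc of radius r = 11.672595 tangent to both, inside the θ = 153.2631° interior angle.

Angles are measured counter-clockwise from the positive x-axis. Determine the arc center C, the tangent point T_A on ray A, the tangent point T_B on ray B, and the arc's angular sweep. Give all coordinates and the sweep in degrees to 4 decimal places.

center=(-38.4172,-29.8805) T_A=(-31.5915,-20.4117) T_B=(-28.0613,-24.4950) sweep=26.7369

bisector direction at 220.8448° = (-0.756484,-0.654012)
center distance |VC| = r/sin(θ/2) = 11.672595/sin(76.6316°) = 11.997692
C = V + |VC|·bis = (-38.4172,-29.8805)
T_A = V + ((C−V)·d_A)·d_A = V + 2.7740·d_A = (-31.5915,-20.4117)
T_B = V + ((C−V)·d_B)·d_B = V + 2.7740·d_B = (-28.0613,-24.4950)
sweep = 180° − θ = 26.7369°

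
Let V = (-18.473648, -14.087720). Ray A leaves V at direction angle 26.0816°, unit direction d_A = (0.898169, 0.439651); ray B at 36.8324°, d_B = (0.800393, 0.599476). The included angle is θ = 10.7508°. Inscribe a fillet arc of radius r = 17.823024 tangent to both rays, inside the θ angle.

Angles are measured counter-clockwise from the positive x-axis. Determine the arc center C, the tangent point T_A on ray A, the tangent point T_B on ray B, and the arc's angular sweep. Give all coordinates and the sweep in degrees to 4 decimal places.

bisector direction at 31.4570° = (0.853032,0.521859)
center distance |VC| = r/sin(θ/2) = 17.823024/sin(5.3754°) = 190.252568
C = V + |VC|·bis = (143.8179,85.1972)
T_A = V + ((C−V)·d_A)·d_A = V + 189.4159·d_A = (151.6538,69.1891)
T_B = V + ((C−V)·d_B)·d_B = V + 189.4159·d_B = (133.1334,99.4626)
sweep = 180° − θ = 169.2492°

center=(143.8179,85.1972) T_A=(151.6538,69.1891) T_B=(133.1334,99.4626) sweep=169.2492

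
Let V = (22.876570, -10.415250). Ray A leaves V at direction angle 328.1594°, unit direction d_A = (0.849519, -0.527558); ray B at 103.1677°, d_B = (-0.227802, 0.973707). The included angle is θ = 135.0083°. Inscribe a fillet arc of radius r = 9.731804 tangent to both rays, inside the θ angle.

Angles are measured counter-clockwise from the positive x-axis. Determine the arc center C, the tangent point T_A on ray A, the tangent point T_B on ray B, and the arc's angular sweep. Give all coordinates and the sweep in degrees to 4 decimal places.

bisector direction at 35.6635° = (0.812455,0.583024)
center distance |VC| = r/sin(θ/2) = 9.731804/sin(67.5041°) = 10.533313
C = V + |VC|·bis = (31.4344,-4.2741)
T_A = V + ((C−V)·d_A)·d_A = V + 4.0302·d_A = (26.3003,-12.5414)
T_B = V + ((C−V)·d_B)·d_B = V + 4.0302·d_B = (21.9585,-6.4910)
sweep = 180° − θ = 44.9917°

center=(31.4344,-4.2741) T_A=(26.3003,-12.5414) T_B=(21.9585,-6.4910) sweep=44.9917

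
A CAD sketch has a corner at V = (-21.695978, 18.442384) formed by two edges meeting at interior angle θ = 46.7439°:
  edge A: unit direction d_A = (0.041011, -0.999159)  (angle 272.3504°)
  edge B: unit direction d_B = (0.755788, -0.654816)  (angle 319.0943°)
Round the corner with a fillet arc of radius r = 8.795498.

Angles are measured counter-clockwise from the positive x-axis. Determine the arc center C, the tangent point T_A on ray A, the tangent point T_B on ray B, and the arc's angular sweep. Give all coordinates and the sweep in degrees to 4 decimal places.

center=(-12.0732,-1.5323) T_A=(-20.8613,-1.8930) T_B=(-6.3138,5.1152) sweep=133.2561

bisector direction at 295.7224° = (0.434011,-0.900908)
center distance |VC| = r/sin(θ/2) = 8.795498/sin(23.3719°) = 22.171743
C = V + |VC|·bis = (-12.0732,-1.5323)
T_A = V + ((C−V)·d_A)·d_A = V + 20.3525·d_A = (-20.8613,-1.8930)
T_B = V + ((C−V)·d_B)·d_B = V + 20.3525·d_B = (-6.3138,5.1152)
sweep = 180° − θ = 133.2561°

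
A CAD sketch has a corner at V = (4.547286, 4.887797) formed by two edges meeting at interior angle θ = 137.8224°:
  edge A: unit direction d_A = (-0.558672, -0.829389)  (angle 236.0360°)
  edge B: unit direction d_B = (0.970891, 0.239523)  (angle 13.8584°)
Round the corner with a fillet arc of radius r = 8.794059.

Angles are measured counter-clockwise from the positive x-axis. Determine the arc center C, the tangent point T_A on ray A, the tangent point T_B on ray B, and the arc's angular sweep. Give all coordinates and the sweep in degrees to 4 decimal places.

bisector direction at 304.9472° = (0.572821,-0.819680)
center distance |VC| = r/sin(θ/2) = 8.794059/sin(68.9112°) = 9.425331
C = V + |VC|·bis = (9.9463,-2.8380)
T_A = V + ((C−V)·d_A)·d_A = V + 3.3914·d_A = (2.6526,2.0750)
T_B = V + ((C−V)·d_B)·d_B = V + 3.3914·d_B = (7.8399,5.7001)
sweep = 180° − θ = 42.1776°

center=(9.9463,-2.8380) T_A=(2.6526,2.0750) T_B=(7.8399,5.7001) sweep=42.1776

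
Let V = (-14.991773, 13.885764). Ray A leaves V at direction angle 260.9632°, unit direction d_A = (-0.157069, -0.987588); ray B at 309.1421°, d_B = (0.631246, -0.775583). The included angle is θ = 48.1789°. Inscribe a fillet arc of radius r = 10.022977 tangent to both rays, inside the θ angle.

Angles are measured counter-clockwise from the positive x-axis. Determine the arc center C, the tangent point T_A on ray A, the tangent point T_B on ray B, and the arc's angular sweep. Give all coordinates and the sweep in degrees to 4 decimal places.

bisector direction at 285.0526° = (0.259707,-0.965688)
center distance |VC| = r/sin(θ/2) = 10.022977/sin(24.0894°) = 24.556347
C = V + |VC|·bis = (-8.6143,-9.8280)
T_A = V + ((C−V)·d_A)·d_A = V + 22.4177·d_A = (-18.5129,-8.2537)
T_B = V + ((C−V)·d_B)·d_B = V + 22.4177·d_B = (-0.8407,-3.5010)
sweep = 180° − θ = 131.8211°

center=(-8.6143,-9.8280) T_A=(-18.5129,-8.2537) T_B=(-0.8407,-3.5010) sweep=131.8211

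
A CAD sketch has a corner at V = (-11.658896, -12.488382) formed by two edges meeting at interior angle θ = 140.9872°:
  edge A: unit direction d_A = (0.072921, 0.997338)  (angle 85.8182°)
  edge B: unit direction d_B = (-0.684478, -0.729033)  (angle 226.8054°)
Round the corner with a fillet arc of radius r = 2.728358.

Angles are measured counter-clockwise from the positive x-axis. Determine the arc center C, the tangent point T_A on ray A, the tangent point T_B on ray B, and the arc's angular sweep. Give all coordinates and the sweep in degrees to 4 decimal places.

center=(-14.3095,-11.3255) T_A=(-11.5884,-11.5244) T_B=(-12.3204,-13.1930) sweep=39.0128

bisector direction at 156.3118° = (-0.915745,0.401759)
center distance |VC| = r/sin(θ/2) = 2.728358/sin(70.4936°) = 2.894490
C = V + |VC|·bis = (-14.3095,-11.3255)
T_A = V + ((C−V)·d_A)·d_A = V + 0.9665·d_A = (-11.5884,-11.5244)
T_B = V + ((C−V)·d_B)·d_B = V + 0.9665·d_B = (-12.3204,-13.1930)
sweep = 180° − θ = 39.0128°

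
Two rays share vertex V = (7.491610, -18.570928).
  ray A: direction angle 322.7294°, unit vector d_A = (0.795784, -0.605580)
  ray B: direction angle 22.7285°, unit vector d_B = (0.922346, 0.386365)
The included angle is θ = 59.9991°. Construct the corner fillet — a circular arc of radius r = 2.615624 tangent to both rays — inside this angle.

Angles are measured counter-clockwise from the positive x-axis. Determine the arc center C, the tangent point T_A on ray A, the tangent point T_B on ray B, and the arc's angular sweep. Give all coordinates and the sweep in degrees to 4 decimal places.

center=(12.6809,-19.2330) T_A=(11.0969,-21.3145) T_B=(11.6703,-16.8205) sweep=120.0009

bisector direction at 352.7289° = (0.991959,-0.126563)
center distance |VC| = r/sin(θ/2) = 2.615624/sin(29.9995°) = 5.231319
C = V + |VC|·bis = (12.6809,-19.2330)
T_A = V + ((C−V)·d_A)·d_A = V + 4.5305·d_A = (11.0969,-21.3145)
T_B = V + ((C−V)·d_B)·d_B = V + 4.5305·d_B = (11.6703,-16.8205)
sweep = 180° − θ = 120.0009°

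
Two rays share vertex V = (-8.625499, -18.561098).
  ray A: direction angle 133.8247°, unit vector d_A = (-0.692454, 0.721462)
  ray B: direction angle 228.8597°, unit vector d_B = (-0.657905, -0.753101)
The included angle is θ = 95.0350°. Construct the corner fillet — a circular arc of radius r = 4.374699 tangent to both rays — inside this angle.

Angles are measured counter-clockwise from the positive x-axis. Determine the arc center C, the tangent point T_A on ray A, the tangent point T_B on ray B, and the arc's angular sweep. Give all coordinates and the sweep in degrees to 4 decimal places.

center=(-14.5558,-18.7000) T_A=(-11.3996,-15.6708) T_B=(-11.2612,-21.5782) sweep=84.9650

bisector direction at 181.3422° = (-0.999726,-0.023424)
center distance |VC| = r/sin(θ/2) = 4.374699/sin(47.5175°) = 5.931927
C = V + |VC|·bis = (-14.5558,-18.7000)
T_A = V + ((C−V)·d_A)·d_A = V + 4.0062·d_A = (-11.3996,-15.6708)
T_B = V + ((C−V)·d_B)·d_B = V + 4.0062·d_B = (-11.2612,-21.5782)
sweep = 180° − θ = 84.9650°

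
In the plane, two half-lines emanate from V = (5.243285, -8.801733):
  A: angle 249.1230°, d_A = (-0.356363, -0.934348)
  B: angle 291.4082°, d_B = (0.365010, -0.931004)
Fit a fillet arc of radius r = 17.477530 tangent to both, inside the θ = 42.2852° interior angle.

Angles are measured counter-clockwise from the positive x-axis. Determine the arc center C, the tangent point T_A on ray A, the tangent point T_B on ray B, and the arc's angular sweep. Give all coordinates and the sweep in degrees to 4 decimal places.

center=(5.4679,-57.2570) T_A=(-10.8622,-51.0286) T_B=(21.7395,-50.8775) sweep=137.7148

bisector direction at 270.2656° = (0.004636,-0.999989)
center distance |VC| = r/sin(θ/2) = 17.477530/sin(21.1426°) = 48.455771
C = V + |VC|·bis = (5.4679,-57.2570)
T_A = V + ((C−V)·d_A)·d_A = V + 45.1940·d_A = (-10.8622,-51.0286)
T_B = V + ((C−V)·d_B)·d_B = V + 45.1940·d_B = (21.7395,-50.8775)
sweep = 180° − θ = 137.7148°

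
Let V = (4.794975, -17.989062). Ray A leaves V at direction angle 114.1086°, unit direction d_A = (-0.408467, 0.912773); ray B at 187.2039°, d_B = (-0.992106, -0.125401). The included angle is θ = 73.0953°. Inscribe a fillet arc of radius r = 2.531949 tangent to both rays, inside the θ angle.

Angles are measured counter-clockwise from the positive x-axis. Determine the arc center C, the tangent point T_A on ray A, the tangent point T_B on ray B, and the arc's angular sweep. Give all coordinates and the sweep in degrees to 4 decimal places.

center=(1.0886,-15.9054) T_A=(3.3997,-14.8712) T_B=(1.4062,-18.4174) sweep=106.9047

bisector direction at 150.6562° = (-0.871695,0.490048)
center distance |VC| = r/sin(θ/2) = 2.531949/sin(36.5476°) = 4.251867
C = V + |VC|·bis = (1.0886,-15.9054)
T_A = V + ((C−V)·d_A)·d_A = V + 3.4158·d_A = (3.3997,-14.8712)
T_B = V + ((C−V)·d_B)·d_B = V + 3.4158·d_B = (1.4062,-18.4174)
sweep = 180° − θ = 106.9047°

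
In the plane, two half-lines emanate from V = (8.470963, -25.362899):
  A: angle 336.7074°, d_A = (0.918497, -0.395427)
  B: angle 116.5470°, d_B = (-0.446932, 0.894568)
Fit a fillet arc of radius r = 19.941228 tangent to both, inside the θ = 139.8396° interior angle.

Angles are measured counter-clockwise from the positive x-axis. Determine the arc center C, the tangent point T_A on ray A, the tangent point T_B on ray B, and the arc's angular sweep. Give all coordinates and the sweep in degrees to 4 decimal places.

bisector direction at 46.6272° = (0.686743,0.726901)
center distance |VC| = r/sin(θ/2) = 19.941228/sin(69.9198°) = 21.231849
C = V + |VC|·bis = (23.0518,-9.9295)
T_A = V + ((C−V)·d_A)·d_A = V + 7.2896·d_A = (15.1665,-28.2454)
T_B = V + ((C−V)·d_B)·d_B = V + 7.2896·d_B = (5.2130,-18.8418)
sweep = 180° − θ = 40.1604°

center=(23.0518,-9.9295) T_A=(15.1665,-28.2454) T_B=(5.2130,-18.8418) sweep=40.1604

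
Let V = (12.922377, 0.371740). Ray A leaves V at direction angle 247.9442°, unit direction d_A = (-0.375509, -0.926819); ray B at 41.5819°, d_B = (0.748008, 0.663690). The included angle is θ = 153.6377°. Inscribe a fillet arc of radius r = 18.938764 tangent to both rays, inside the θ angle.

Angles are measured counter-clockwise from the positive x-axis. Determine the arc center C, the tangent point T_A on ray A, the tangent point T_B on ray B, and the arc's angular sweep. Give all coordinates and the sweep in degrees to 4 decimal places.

bisector direction at 324.7631° = (0.816773,-0.576959)
center distance |VC| = r/sin(θ/2) = 18.938764/sin(76.8188°) = 19.451226
C = V + |VC|·bis = (28.8096,-10.8508)
T_A = V + ((C−V)·d_A)·d_A = V + 4.4355·d_A = (11.2568,-3.7391)
T_B = V + ((C−V)·d_B)·d_B = V + 4.4355·d_B = (16.2401,3.3155)
sweep = 180° − θ = 26.3623°

center=(28.8096,-10.8508) T_A=(11.2568,-3.7391) T_B=(16.2401,3.3155) sweep=26.3623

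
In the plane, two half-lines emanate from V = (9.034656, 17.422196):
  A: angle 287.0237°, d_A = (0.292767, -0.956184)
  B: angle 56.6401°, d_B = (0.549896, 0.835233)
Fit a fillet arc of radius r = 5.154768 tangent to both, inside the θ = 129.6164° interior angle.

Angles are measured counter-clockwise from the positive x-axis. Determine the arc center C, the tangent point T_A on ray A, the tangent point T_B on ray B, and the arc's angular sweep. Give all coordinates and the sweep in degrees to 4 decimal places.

center=(14.6734,16.6128) T_A=(9.7445,15.1037) T_B=(10.3680,19.4474) sweep=50.3836

bisector direction at 351.8319° = (0.989855,-0.142078)
center distance |VC| = r/sin(θ/2) = 5.154768/sin(64.8082°) = 5.696581
C = V + |VC|·bis = (14.6734,16.6128)
T_A = V + ((C−V)·d_A)·d_A = V + 2.4247·d_A = (9.7445,15.1037)
T_B = V + ((C−V)·d_B)·d_B = V + 2.4247·d_B = (10.3680,19.4474)
sweep = 180° − θ = 50.3836°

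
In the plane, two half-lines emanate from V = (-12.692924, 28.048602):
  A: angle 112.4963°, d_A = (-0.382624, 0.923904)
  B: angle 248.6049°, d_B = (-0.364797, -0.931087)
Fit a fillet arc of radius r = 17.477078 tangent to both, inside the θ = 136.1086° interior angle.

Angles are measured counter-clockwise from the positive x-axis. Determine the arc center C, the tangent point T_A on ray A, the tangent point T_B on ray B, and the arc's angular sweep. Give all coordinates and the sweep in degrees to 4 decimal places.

bisector direction at 180.5506° = (-0.999954,-0.009610)
center distance |VC| = r/sin(θ/2) = 17.477078/sin(68.0543°) = 18.842429
C = V + |VC|·bis = (-31.5345,27.8675)
T_A = V + ((C−V)·d_A)·d_A = V + 7.0419·d_A = (-15.3873,34.5547)
T_B = V + ((C−V)·d_B)·d_B = V + 7.0419·d_B = (-15.2618,21.4919)
sweep = 180° − θ = 43.8914°

center=(-31.5345,27.8675) T_A=(-15.3873,34.5547) T_B=(-15.2618,21.4919) sweep=43.8914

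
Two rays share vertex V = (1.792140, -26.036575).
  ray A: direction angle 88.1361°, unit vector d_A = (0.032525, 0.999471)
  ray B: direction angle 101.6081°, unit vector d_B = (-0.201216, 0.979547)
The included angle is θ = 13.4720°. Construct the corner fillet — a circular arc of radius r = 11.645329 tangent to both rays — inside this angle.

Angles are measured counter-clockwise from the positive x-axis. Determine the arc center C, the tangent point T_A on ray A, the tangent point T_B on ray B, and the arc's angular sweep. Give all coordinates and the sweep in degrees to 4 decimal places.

center=(-6.6401,72.8873) T_A=(4.9991,72.5085) T_B=(-18.0473,70.5441) sweep=166.5280

bisector direction at 94.8721° = (-0.084932,0.996387)
center distance |VC| = r/sin(θ/2) = 11.645329/sin(6.7360°) = 99.282618
C = V + |VC|·bis = (-6.6401,72.8873)
T_A = V + ((C−V)·d_A)·d_A = V + 98.5973·d_A = (4.9991,72.5085)
T_B = V + ((C−V)·d_B)·d_B = V + 98.5973·d_B = (-18.0473,70.5441)
sweep = 180° − θ = 166.5280°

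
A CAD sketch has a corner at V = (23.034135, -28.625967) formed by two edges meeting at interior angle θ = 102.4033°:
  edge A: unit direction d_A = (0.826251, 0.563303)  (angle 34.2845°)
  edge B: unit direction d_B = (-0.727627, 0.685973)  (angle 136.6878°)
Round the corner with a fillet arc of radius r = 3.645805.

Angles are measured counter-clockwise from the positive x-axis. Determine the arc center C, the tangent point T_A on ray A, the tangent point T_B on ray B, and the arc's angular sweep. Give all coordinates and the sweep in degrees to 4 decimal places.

center=(23.4023,-23.9625) T_A=(25.4560,-26.9749) T_B=(20.9014,-26.6153) sweep=77.5967

bisector direction at 85.4861° = (0.078700,0.996898)
center distance |VC| = r/sin(θ/2) = 3.645805/sin(51.2017°) = 4.677971
C = V + |VC|·bis = (23.4023,-23.9625)
T_A = V + ((C−V)·d_A)·d_A = V + 2.9311·d_A = (25.4560,-26.9749)
T_B = V + ((C−V)·d_B)·d_B = V + 2.9311·d_B = (20.9014,-26.6153)
sweep = 180° − θ = 77.5967°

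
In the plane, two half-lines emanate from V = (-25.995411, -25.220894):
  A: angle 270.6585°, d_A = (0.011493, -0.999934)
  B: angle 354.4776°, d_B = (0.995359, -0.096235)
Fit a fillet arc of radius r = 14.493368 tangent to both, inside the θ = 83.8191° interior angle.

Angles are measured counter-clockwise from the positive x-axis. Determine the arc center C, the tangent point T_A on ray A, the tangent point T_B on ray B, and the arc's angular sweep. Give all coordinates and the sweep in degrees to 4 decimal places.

bisector direction at 312.5681° = (0.676465,-0.736474)
center distance |VC| = r/sin(θ/2) = 14.493368/sin(41.9096°) = 21.698068
C = V + |VC|·bis = (-11.3174,-41.2010)
T_A = V + ((C−V)·d_A)·d_A = V + 16.1477·d_A = (-25.8098,-41.3675)
T_B = V + ((C−V)·d_B)·d_B = V + 16.1477·d_B = (-9.9227,-26.7749)
sweep = 180° − θ = 96.1809°

center=(-11.3174,-41.2010) T_A=(-25.8098,-41.3675) T_B=(-9.9227,-26.7749) sweep=96.1809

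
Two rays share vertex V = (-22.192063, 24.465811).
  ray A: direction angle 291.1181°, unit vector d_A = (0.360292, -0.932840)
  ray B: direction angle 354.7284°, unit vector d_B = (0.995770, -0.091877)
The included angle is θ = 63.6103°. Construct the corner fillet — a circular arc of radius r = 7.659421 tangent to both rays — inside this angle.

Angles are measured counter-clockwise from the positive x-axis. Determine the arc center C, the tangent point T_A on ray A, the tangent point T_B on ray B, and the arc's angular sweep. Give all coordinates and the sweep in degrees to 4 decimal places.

center=(-10.5971,15.7040) T_A=(-17.7421,12.9444) T_B=(-9.8934,23.3310) sweep=116.3897

bisector direction at 322.9233° = (0.797829,-0.602884)
center distance |VC| = r/sin(θ/2) = 7.659421/sin(31.8052°) = 14.533118
C = V + |VC|·bis = (-10.5971,15.7040)
T_A = V + ((C−V)·d_A)·d_A = V + 12.3509·d_A = (-17.7421,12.9444)
T_B = V + ((C−V)·d_B)·d_B = V + 12.3509·d_B = (-9.8934,23.3310)
sweep = 180° − θ = 116.3897°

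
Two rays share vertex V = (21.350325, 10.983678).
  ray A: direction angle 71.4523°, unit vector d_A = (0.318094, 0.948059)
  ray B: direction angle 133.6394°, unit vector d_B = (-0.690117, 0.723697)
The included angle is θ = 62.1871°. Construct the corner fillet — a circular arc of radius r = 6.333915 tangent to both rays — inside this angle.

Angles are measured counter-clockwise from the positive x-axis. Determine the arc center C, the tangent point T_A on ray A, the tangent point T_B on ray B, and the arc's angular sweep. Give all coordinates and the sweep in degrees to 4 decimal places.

bisector direction at 102.5459° = (-0.217221,0.976122)
center distance |VC| = r/sin(θ/2) = 6.333915/sin(31.0936°) = 12.264644
C = V + |VC|·bis = (18.6862,22.9555)
T_A = V + ((C−V)·d_A)·d_A = V + 10.5025·d_A = (24.6911,20.9407)
T_B = V + ((C−V)·d_B)·d_B = V + 10.5025·d_B = (14.1024,18.5843)
sweep = 180° − θ = 117.8129°

center=(18.6862,22.9555) T_A=(24.6911,20.9407) T_B=(14.1024,18.5843) sweep=117.8129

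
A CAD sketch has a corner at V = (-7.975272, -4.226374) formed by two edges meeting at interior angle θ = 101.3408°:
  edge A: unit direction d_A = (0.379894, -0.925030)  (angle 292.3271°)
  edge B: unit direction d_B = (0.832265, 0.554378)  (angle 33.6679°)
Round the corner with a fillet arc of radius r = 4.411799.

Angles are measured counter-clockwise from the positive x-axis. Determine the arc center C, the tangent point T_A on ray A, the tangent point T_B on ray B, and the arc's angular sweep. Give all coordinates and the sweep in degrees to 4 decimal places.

center=(-2.5210,-5.8942) T_A=(-6.6020,-7.5702) T_B=(-4.9668,-2.2224) sweep=78.6592

bisector direction at 342.9975° = (0.956292,-0.292413)
center distance |VC| = r/sin(θ/2) = 4.411799/sin(50.6704°) = 5.703588
C = V + |VC|·bis = (-2.5210,-5.8942)
T_A = V + ((C−V)·d_A)·d_A = V + 3.6148·d_A = (-6.6020,-7.5702)
T_B = V + ((C−V)·d_B)·d_B = V + 3.6148·d_B = (-4.9668,-2.2224)
sweep = 180° − θ = 78.6592°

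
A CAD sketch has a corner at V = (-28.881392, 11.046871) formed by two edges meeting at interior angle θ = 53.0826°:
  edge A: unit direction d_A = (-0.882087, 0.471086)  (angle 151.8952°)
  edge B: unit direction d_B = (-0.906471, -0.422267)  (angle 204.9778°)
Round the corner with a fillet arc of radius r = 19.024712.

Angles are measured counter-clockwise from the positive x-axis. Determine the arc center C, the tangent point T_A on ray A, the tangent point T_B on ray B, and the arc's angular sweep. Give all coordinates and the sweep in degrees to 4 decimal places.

center=(-71.4414,12.2085) T_A=(-62.4791,28.9900) T_B=(-63.4079,-5.0368) sweep=126.9174

bisector direction at 178.4365° = (-0.999628,0.027285)
center distance |VC| = r/sin(θ/2) = 19.024712/sin(26.5413°) = 42.575851
C = V + |VC|·bis = (-71.4414,12.2085)
T_A = V + ((C−V)·d_A)·d_A = V + 38.0889·d_A = (-62.4791,28.9900)
T_B = V + ((C−V)·d_B)·d_B = V + 38.0889·d_B = (-63.4079,-5.0368)
sweep = 180° − θ = 126.9174°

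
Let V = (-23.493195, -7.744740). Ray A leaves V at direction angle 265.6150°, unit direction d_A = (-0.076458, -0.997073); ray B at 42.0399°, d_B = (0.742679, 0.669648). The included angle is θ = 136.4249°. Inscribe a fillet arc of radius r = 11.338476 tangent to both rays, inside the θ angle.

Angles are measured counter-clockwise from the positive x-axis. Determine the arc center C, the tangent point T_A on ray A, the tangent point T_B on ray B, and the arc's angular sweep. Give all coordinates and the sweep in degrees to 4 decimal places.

bisector direction at 333.8274° = (0.897470,-0.441076)
center distance |VC| = r/sin(θ/2) = 11.338476/sin(68.2125°) = 12.210731
C = V + |VC|·bis = (-12.5344,-13.1306)
T_A = V + ((C−V)·d_A)·d_A = V + 4.5322·d_A = (-23.8397,-12.2637)
T_B = V + ((C−V)·d_B)·d_B = V + 4.5322·d_B = (-20.1272,-4.7098)
sweep = 180° − θ = 43.5751°

center=(-12.5344,-13.1306) T_A=(-23.8397,-12.2637) T_B=(-20.1272,-4.7098) sweep=43.5751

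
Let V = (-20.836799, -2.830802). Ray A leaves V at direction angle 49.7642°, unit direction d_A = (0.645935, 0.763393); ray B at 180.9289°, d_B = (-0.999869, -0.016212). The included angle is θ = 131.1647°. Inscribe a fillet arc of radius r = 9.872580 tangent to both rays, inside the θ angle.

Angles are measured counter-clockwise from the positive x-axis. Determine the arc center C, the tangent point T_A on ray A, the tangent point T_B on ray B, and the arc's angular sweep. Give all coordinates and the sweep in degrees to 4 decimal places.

bisector direction at 115.3465° = (-0.428092,0.903735)
center distance |VC| = r/sin(θ/2) = 9.872580/sin(65.5824°) = 10.842360
C = V + |VC|·bis = (-25.4783,6.9678)
T_A = V + ((C−V)·d_A)·d_A = V + 4.4821·d_A = (-17.9417,0.5908)
T_B = V + ((C−V)·d_B)·d_B = V + 4.4821·d_B = (-25.3183,-2.9035)
sweep = 180° − θ = 48.8353°

center=(-25.4783,6.9678) T_A=(-17.9417,0.5908) T_B=(-25.3183,-2.9035) sweep=48.8353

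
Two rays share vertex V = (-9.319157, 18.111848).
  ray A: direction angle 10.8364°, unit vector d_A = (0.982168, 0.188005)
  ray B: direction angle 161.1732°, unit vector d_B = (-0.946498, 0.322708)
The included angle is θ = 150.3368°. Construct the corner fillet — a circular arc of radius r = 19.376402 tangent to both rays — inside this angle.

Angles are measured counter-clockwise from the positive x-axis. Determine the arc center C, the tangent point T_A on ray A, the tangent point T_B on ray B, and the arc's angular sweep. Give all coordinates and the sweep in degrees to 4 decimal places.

center=(-7.9226,38.1074) T_A=(-4.2798,19.0765) T_B=(-14.1755,19.7676) sweep=29.6632

bisector direction at 86.0048° = (0.069673,0.997570)
center distance |VC| = r/sin(θ/2) = 19.376402/sin(75.1684°) = 20.044228
C = V + |VC|·bis = (-7.9226,38.1074)
T_A = V + ((C−V)·d_A)·d_A = V + 5.1309·d_A = (-4.2798,19.0765)
T_B = V + ((C−V)·d_B)·d_B = V + 5.1309·d_B = (-14.1755,19.7676)
sweep = 180° − θ = 29.6632°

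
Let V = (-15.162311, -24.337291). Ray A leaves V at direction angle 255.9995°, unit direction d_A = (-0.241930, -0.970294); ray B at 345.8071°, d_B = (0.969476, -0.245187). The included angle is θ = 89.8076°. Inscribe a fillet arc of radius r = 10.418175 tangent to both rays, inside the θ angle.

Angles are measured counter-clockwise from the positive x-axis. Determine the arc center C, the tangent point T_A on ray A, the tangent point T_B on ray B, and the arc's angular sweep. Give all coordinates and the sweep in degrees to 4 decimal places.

center=(-7.5826,-37.0005) T_A=(-17.6913,-34.4800) T_B=(-5.0282,-26.9003) sweep=90.1924

bisector direction at 300.9033° = (0.513591,-0.858035)
center distance |VC| = r/sin(θ/2) = 10.418175/sin(44.9038°) = 14.758324
C = V + |VC|·bis = (-7.5826,-37.0005)
T_A = V + ((C−V)·d_A)·d_A = V + 10.4532·d_A = (-17.6913,-34.4800)
T_B = V + ((C−V)·d_B)·d_B = V + 10.4532·d_B = (-5.0282,-26.9003)
sweep = 180° − θ = 90.1924°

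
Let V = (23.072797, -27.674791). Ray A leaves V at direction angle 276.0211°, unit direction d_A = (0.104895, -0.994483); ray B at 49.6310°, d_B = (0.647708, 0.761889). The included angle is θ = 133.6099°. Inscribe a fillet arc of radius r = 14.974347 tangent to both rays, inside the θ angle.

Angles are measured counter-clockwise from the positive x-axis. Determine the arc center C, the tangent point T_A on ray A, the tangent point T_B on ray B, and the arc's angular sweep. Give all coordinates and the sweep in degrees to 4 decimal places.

bisector direction at 342.8261° = (0.955413,-0.295274)
center distance |VC| = r/sin(θ/2) = 14.974347/sin(66.8050°) = 16.291173
C = V + |VC|·bis = (38.6376,-32.4851)
T_A = V + ((C−V)·d_A)·d_A = V + 6.4165·d_A = (23.7459,-34.0559)
T_B = V + ((C−V)·d_B)·d_B = V + 6.4165·d_B = (27.2288,-22.7861)
sweep = 180° − θ = 46.3901°

center=(38.6376,-32.4851) T_A=(23.7459,-34.0559) T_B=(27.2288,-22.7861) sweep=46.3901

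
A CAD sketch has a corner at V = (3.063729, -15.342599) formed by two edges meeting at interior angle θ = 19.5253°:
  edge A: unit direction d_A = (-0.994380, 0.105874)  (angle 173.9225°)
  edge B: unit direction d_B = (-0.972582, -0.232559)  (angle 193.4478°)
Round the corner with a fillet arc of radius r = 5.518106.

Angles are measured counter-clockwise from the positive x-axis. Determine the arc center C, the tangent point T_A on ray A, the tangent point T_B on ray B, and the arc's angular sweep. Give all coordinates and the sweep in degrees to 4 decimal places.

center=(-29.4113,-17.4342) T_A=(-28.8271,-11.9471) T_B=(-28.1280,-22.8010) sweep=160.4747

bisector direction at 183.6851° = (-0.997932,-0.064274)
center distance |VC| = r/sin(θ/2) = 5.518106/sin(9.7627°) = 32.542316
C = V + |VC|·bis = (-29.4113,-17.4342)
T_A = V + ((C−V)·d_A)·d_A = V + 32.0711·d_A = (-28.8271,-11.9471)
T_B = V + ((C−V)·d_B)·d_B = V + 32.0711·d_B = (-28.1280,-22.8010)
sweep = 180° − θ = 160.4747°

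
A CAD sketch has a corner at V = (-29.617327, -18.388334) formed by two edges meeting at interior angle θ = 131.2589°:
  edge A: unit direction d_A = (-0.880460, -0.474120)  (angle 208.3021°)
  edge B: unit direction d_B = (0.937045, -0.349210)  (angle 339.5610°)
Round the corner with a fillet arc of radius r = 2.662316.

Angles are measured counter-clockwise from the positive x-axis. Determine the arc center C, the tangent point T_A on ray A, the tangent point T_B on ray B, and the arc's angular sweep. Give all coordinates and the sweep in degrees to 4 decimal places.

bisector direction at 273.9315° = (0.068565,-0.997647)
center distance |VC| = r/sin(θ/2) = 2.662316/sin(65.6295°) = 2.922745
C = V + |VC|·bis = (-29.4169,-21.3042)
T_A = V + ((C−V)·d_A)·d_A = V + 1.2060·d_A = (-30.6792,-18.9601)
T_B = V + ((C−V)·d_B)·d_B = V + 1.2060·d_B = (-28.4872,-18.8095)
sweep = 180° − θ = 48.7411°

center=(-29.4169,-21.3042) T_A=(-30.6792,-18.9601) T_B=(-28.4872,-18.8095) sweep=48.7411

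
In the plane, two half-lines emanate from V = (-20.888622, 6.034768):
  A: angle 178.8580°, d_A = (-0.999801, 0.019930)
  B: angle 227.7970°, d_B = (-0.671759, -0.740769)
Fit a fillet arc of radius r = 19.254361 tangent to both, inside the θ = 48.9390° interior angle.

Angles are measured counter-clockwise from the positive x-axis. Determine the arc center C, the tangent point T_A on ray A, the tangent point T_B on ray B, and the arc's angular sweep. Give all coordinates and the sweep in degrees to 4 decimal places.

bisector direction at 203.3275° = (-0.918256,-0.395986)
center distance |VC| = r/sin(θ/2) = 19.254361/sin(24.4695°) = 46.484675
C = V + |VC|·bis = (-63.5735,-12.3725)
T_A = V + ((C−V)·d_A)·d_A = V + 42.3095·d_A = (-63.1897,6.8780)
T_B = V + ((C−V)·d_B)·d_B = V + 42.3095·d_B = (-49.3104,-25.3068)
sweep = 180° − θ = 131.0610°

center=(-63.5735,-12.3725) T_A=(-63.1897,6.8780) T_B=(-49.3104,-25.3068) sweep=131.0610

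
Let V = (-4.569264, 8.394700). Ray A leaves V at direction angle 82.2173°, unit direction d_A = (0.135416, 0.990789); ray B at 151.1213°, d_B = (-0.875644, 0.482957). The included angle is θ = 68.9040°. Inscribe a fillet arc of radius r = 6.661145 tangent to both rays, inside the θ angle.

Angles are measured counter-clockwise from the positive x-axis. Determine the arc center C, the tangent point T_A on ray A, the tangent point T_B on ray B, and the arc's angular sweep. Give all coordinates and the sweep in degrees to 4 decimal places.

center=(-9.8542,18.9167) T_A=(-3.2544,18.0147) T_B=(-13.0713,13.0839) sweep=111.0960

bisector direction at 116.6693° = (-0.448840,0.893612)
center distance |VC| = r/sin(θ/2) = 6.661145/sin(34.4520°) = 11.774723
C = V + |VC|·bis = (-9.8542,18.9167)
T_A = V + ((C−V)·d_A)·d_A = V + 9.7094·d_A = (-3.2544,18.0147)
T_B = V + ((C−V)·d_B)·d_B = V + 9.7094·d_B = (-13.0713,13.0839)
sweep = 180° − θ = 111.0960°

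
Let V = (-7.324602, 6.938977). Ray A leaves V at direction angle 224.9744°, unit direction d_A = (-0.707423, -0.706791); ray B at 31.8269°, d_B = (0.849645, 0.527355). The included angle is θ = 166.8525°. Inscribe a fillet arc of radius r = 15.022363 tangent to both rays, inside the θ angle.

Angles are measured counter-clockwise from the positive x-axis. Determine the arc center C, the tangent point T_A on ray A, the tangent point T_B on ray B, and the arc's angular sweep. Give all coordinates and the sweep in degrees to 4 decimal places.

bisector direction at 308.4006° = (0.621157,-0.783686)
center distance |VC| = r/sin(θ/2) = 15.022363/sin(83.4262°) = 15.121784
C = V + |VC|·bis = (2.0684,-4.9118)
T_A = V + ((C−V)·d_A)·d_A = V + 1.7312·d_A = (-8.5493,5.7154)
T_B = V + ((C−V)·d_B)·d_B = V + 1.7312·d_B = (-5.8537,7.8519)
sweep = 180° − θ = 13.1475°

center=(2.0684,-4.9118) T_A=(-8.5493,5.7154) T_B=(-5.8537,7.8519) sweep=13.1475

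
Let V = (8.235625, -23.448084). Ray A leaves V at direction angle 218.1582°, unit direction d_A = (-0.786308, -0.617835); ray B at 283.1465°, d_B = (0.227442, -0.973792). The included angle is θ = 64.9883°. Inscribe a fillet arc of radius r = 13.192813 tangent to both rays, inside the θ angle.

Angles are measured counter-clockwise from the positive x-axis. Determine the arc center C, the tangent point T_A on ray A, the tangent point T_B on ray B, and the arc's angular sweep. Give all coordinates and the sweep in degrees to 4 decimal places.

center=(0.0996,-46.6191) T_A=(-8.0514,-36.2454) T_B=(12.9467,-43.6185) sweep=115.0117

bisector direction at 250.6524° = (-0.331299,-0.943526)
center distance |VC| = r/sin(θ/2) = 13.192813/sin(32.4941°) = 24.557859
C = V + |VC|·bis = (0.0996,-46.6191)
T_A = V + ((C−V)·d_A)·d_A = V + 20.7132·d_A = (-8.0514,-36.2454)
T_B = V + ((C−V)·d_B)·d_B = V + 20.7132·d_B = (12.9467,-43.6185)
sweep = 180° − θ = 115.0117°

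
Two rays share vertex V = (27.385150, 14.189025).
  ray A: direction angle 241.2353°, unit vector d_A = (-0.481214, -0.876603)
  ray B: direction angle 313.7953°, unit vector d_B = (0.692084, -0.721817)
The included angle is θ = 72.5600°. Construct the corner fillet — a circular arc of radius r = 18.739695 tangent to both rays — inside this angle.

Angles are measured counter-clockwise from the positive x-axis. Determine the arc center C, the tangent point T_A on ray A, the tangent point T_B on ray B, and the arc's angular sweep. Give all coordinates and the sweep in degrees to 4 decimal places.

center=(31.5272,-17.2082) T_A=(15.0999,-8.1904) T_B=(45.0538,-4.2387) sweep=107.4400

bisector direction at 277.5153° = (0.130791,-0.991410)
center distance |VC| = r/sin(θ/2) = 18.739695/sin(36.2800°) = 31.669237
C = V + |VC|·bis = (31.5272,-17.2082)
T_A = V + ((C−V)·d_A)·d_A = V + 25.5297·d_A = (15.0999,-8.1904)
T_B = V + ((C−V)·d_B)·d_B = V + 25.5297·d_B = (45.0538,-4.2387)
sweep = 180° − θ = 107.4400°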